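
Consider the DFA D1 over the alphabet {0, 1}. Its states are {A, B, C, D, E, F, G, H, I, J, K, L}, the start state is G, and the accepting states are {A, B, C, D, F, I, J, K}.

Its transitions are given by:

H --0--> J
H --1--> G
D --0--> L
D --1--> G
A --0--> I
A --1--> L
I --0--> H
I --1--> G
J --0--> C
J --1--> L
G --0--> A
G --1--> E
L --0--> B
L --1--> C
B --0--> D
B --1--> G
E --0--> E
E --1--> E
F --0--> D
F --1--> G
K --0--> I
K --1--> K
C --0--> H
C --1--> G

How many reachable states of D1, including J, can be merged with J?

First remove the unreachable states {F,K}; 10 states remain.
Initial partition by acceptance: {A,B,C,D,I,J} | {E,G,H,L}.
On input 0, block {A,B,C,D,I,J} splits into {A,B,J} and {C,D,I}.
On input 0, block {E,G,H,L} splits into {G,H,L} and {E}.
On input 1, block {G,H,L} splits into {G} and {H} and {L}.
Refine {A,B,J} on symbol 1: members go to different blocks, giving {A,J} and {B}.
Refine {C,D,I} on symbol 0: members go to different blocks, giving {C,I} and {D}.
No further refinement is possible. Final partition (8 blocks): {A,J} | {G} | {C,I} | {E} | {H} | {L} | {B} | {D}.
State J belongs to the block {A,J}, which has 2 states.

2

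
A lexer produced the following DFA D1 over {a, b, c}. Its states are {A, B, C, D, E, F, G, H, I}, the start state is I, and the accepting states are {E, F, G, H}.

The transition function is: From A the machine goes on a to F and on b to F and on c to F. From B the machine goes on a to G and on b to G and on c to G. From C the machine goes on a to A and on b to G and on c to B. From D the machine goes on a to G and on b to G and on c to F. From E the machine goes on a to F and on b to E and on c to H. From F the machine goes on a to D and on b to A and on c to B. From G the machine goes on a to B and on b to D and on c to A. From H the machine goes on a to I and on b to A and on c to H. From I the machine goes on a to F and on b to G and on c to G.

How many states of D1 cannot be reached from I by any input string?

Starting at I and following transitions, the reachable set is {A, B, D, F, G, I}. That leaves C, E, H unreachable — 3 in total.

3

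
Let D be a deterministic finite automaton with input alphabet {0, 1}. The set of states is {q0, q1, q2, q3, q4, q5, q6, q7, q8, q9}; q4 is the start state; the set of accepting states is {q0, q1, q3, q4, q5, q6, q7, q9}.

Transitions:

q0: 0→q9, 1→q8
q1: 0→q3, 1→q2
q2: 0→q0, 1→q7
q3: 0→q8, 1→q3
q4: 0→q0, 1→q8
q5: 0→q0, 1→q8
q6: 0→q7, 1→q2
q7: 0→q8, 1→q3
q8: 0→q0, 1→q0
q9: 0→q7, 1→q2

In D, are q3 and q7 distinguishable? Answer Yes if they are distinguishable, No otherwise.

No

States {q1,q5,q6} cannot be reached from the start state, so discard them.
Initial partition by acceptance: {q0,q3,q4,q7,q9} | {q2,q8}.
Split {q0,q3,q4,q7,q9} by δ(·,0) → {q0,q4,q9} and {q3,q7}.
Refine {q0,q4,q9} on symbol 0: members go to different blocks, giving {q0,q4} and {q9}.
Split {q0,q4} by δ(·,0) → {q0} and {q4}.
Refine {q2,q8} on symbol 1: members go to different blocks, giving {q2} and {q8}.
Stable partition: {q0} | {q2} | {q3,q7} | {q9} | {q4} | {q8} — 6 equivalence classes.
q3 and q7 lie in the same block of the stable partition, so they are equivalent — no string distinguishes them.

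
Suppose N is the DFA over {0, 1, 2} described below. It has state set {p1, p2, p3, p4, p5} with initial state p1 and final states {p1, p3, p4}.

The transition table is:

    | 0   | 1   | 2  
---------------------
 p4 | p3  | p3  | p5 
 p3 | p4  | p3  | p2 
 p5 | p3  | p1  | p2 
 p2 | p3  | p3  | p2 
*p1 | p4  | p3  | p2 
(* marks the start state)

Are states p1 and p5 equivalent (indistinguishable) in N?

All states are reachable from the start state.
Initial partition by acceptance: {p1,p3,p4} | {p2,p5}.
Stable partition: {p1,p3,p4} | {p2,p5} — 2 equivalence classes.
p1 and p5 end up in different blocks, so they are distinguishable. For instance, the string 'ε' is accepted from only p1.

No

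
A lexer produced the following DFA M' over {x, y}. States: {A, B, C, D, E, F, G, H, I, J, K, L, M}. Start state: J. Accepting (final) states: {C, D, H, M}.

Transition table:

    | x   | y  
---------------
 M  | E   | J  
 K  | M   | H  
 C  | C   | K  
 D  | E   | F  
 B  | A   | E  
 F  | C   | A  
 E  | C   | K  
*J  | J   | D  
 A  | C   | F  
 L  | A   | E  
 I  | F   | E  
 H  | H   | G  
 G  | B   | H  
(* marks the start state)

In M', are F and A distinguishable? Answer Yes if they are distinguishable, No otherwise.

Reachable states from the start: {A,B,C,D,E,F,G,H,J,K,M}. Unreachable: {I,L} — drop them.
Initial partition by acceptance: {C,D,H,M} | {A,B,E,F,G,J,K}.
On input x, block {C,D,H,M} splits into {C,H} and {D,M}.
On input x, block {A,B,E,F,G,J,K} splits into {A,E,F} and {B,G,J} and {K}.
On input y, block {C,H} splits into {C} and {H}.
Split {A,E,F} by δ(·,y) → {A,F} and {E}.
Split {D,M} by δ(·,y) → {D} and {M}.
On input x, block {B,G,J} splits into {G,J} and {B}.
Split {G,J} by δ(·,x) → {G} and {J}.
Stable partition: {C} | {A,F} | {D} | {G} | {K} | {H} | {E} | {M} | {B} | {J} — 10 equivalence classes.
F and A lie in the same block of the stable partition, so they are equivalent — no string distinguishes them.

No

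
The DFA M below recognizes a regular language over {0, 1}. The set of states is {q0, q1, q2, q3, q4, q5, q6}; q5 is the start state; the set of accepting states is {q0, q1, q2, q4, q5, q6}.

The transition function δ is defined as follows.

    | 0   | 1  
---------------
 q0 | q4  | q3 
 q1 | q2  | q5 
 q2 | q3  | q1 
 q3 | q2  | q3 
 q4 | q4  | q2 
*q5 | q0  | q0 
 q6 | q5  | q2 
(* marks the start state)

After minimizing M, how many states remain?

6

First remove the unreachable states {q6}; 6 states remain.
Initial partition by acceptance: {q0,q1,q2,q4,q5} | {q3}.
On input 0, block {q0,q1,q2,q4,q5} splits into {q0,q1,q4,q5} and {q2}.
Refine {q0,q1,q4,q5} on symbol 0: members go to different blocks, giving {q0,q4,q5} and {q1}.
On input 1, block {q0,q4,q5} splits into {q0} and {q4} and {q5}.
The partition is now stable with 6 blocks: {q0} | {q3} | {q2} | {q1} | {q4} | {q5}.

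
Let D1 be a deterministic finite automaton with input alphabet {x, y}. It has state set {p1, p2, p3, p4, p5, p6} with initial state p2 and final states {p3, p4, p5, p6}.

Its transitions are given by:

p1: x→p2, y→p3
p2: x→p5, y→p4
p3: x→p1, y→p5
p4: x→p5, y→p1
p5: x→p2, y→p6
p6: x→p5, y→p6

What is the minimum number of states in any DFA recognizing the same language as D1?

Initial partition by acceptance: {p3,p4,p5,p6} | {p1,p2}.
On input x, block {p3,p4,p5,p6} splits into {p3,p5} and {p4,p6}.
Refine {p3,p5} on symbol y: members go to different blocks, giving {p3} and {p5}.
Refine {p1,p2} on symbol x: members go to different blocks, giving {p1} and {p2}.
Split {p4,p6} by δ(·,y) → {p4} and {p6}.
The partition is now stable with 6 blocks: {p3} | {p1} | {p4} | {p5} | {p2} | {p6}.

6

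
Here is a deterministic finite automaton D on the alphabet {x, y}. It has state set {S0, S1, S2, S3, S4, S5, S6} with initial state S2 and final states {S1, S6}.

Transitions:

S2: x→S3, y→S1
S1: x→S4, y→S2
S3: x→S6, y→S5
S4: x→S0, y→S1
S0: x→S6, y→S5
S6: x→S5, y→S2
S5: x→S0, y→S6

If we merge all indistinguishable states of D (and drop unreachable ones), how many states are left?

3

Every state is reachable, so we keep all 7.
Initial partition by acceptance: {S1,S6} | {S0,S2,S3,S4,S5}.
On input x, block {S0,S2,S3,S4,S5} splits into {S2,S4,S5} and {S0,S3}.
The partition is now stable with 3 blocks: {S1,S6} | {S2,S4,S5} | {S0,S3}.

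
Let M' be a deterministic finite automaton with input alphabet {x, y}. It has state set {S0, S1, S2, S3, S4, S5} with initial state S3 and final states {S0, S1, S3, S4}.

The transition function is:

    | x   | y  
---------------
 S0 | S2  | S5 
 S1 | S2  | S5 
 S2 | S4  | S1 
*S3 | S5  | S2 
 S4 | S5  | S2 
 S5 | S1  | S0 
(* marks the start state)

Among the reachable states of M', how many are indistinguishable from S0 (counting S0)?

4

Every state is reachable, so we keep all 6.
Start with accepting vs non-accepting: {S0,S1,S3,S4} | {S2,S5}.
Stable partition: {S0,S1,S3,S4} | {S2,S5} — 2 equivalence classes.
The equivalence class containing S0 is {S0,S1,S3,S4}, of size 4.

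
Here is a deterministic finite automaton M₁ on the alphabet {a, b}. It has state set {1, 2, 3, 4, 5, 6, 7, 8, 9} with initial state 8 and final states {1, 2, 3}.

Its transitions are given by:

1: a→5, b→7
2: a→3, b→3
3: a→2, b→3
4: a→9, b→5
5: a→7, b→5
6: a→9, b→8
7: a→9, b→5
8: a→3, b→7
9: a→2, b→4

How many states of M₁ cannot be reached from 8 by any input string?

2

No path from 8 leads to 1, 6; the other 7 states are all reachable.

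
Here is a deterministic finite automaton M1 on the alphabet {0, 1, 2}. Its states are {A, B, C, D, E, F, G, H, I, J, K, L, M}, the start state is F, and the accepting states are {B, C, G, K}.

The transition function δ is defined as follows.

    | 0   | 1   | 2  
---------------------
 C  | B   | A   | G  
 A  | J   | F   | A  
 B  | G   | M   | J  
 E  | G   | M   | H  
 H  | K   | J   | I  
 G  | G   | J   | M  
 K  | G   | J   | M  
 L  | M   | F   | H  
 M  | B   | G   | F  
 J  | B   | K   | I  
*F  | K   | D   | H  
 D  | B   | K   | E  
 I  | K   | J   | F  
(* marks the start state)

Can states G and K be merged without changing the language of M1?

States {A,C,L} cannot be reached from the start state, so discard them.
P0 = {B,G,K} | {D,E,F,H,I,J,M}.
On input 1, block {D,E,F,H,I,J,M} splits into {E,F,H,I} and {D,J,M}.
The partition is now stable with 3 blocks: {B,G,K} | {E,F,H,I} | {D,J,M}.
G and K lie in the same block of the stable partition, so they are equivalent — no string distinguishes them.

Yes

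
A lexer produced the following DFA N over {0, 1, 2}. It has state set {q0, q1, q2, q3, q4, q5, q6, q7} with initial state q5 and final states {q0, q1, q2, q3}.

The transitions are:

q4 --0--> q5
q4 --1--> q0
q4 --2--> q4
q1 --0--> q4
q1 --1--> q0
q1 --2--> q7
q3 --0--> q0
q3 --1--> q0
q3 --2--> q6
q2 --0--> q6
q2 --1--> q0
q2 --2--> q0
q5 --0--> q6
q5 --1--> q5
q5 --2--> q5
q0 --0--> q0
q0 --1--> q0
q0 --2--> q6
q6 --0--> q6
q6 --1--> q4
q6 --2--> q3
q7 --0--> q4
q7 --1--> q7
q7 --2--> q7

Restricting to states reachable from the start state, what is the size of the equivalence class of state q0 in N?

2

States {q1,q2,q7} cannot be reached from the start state, so discard them.
Initial partition by acceptance: {q0,q3} | {q4,q5,q6}.
Split {q4,q5,q6} by δ(·,1) → {q5,q6} and {q4}.
On input 1, block {q5,q6} splits into {q5} and {q6}.
Stable partition: {q0,q3} | {q5} | {q4} | {q6} — 4 equivalence classes.
State q0 belongs to the block {q0,q3}, which has 2 states.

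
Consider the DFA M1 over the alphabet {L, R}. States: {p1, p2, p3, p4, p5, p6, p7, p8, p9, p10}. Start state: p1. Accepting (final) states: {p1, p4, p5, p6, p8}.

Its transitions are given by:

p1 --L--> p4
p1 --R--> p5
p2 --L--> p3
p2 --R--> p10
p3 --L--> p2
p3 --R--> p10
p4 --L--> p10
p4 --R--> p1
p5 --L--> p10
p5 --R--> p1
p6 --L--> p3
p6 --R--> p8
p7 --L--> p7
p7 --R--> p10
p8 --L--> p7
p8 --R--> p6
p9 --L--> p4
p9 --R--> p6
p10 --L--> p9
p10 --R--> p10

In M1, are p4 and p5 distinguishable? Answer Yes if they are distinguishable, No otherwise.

Initial partition by acceptance: {p1,p4,p5,p6,p8} | {p2,p3,p7,p9,p10}.
On input L, block {p1,p4,p5,p6,p8} splits into {p4,p5,p6,p8} and {p1}.
On input R, block {p4,p5,p6,p8} splits into {p4,p5} and {p6,p8}.
Refine {p2,p3,p7,p9,p10} on symbol L: members go to different blocks, giving {p2,p3,p7,p10} and {p9}.
On input L, block {p2,p3,p7,p10} splits into {p2,p3,p7} and {p10}.
Stable partition: {p4,p5} | {p2,p3,p7} | {p1} | {p6,p8} | {p9} | {p10} — 6 equivalence classes.
p4 and p5 lie in the same block of the stable partition, so they are equivalent — no string distinguishes them.

No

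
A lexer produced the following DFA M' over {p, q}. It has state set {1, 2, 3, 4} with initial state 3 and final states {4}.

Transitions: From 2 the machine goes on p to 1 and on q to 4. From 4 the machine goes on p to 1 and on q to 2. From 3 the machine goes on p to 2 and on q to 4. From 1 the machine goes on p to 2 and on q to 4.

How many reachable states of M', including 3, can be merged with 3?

3

All states are reachable from the start state.
Initial partition by acceptance: {4} | {1,2,3}.
The partition is now stable with 2 blocks: {4} | {1,2,3}.
State 3 belongs to the block {1,2,3}, which has 3 states.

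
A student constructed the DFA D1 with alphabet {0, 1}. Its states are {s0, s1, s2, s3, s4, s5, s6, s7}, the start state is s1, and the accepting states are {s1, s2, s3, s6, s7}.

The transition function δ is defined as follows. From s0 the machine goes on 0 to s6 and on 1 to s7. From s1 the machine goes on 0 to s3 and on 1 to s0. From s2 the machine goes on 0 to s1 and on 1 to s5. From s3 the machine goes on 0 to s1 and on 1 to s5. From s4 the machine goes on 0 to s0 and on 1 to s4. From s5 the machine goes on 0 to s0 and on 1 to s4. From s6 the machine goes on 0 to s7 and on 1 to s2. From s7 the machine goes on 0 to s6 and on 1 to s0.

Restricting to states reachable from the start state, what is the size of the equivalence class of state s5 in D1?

2

All states are reachable from the start state.
Initial partition by acceptance: {s1,s2,s3,s6,s7} | {s0,s4,s5}.
On input 1, block {s1,s2,s3,s6,s7} splits into {s1,s2,s3,s7} and {s6}.
Refine {s1,s2,s3,s7} on symbol 0: members go to different blocks, giving {s1,s2,s3} and {s7}.
Refine {s0,s4,s5} on symbol 0: members go to different blocks, giving {s4,s5} and {s0}.
On input 1, block {s1,s2,s3} splits into {s2,s3} and {s1}.
The partition is now stable with 6 blocks: {s2,s3} | {s4,s5} | {s6} | {s7} | {s0} | {s1}.
The equivalence class containing s5 is {s4,s5}, of size 2.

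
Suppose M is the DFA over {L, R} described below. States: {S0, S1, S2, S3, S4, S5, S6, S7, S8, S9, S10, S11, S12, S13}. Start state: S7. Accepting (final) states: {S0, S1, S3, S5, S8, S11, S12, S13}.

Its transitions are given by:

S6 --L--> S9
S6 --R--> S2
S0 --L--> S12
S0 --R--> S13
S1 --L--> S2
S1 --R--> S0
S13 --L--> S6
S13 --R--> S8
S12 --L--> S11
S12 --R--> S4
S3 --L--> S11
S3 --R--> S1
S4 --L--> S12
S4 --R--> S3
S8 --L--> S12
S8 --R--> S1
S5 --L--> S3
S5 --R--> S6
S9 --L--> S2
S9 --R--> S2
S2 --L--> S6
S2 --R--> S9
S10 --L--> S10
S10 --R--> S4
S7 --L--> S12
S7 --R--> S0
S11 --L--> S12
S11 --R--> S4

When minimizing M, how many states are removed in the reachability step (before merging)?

2

No path from S7 leads to S5, S10; the other 12 states are all reachable.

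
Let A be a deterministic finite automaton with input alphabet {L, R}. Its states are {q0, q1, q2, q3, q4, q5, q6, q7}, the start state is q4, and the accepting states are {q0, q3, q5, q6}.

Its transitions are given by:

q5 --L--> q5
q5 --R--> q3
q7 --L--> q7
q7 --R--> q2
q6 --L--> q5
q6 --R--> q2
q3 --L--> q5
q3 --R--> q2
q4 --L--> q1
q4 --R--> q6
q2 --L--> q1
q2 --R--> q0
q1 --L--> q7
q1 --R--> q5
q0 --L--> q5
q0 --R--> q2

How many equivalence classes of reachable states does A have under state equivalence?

5

Every state is reachable, so we keep all 8.
P0 = {q0,q3,q5,q6} | {q1,q2,q4,q7}.
On input R, block {q0,q3,q5,q6} splits into {q0,q3,q6} and {q5}.
On input R, block {q1,q2,q4,q7} splits into {q2,q4} and {q1} and {q7}.
Stable partition: {q0,q3,q6} | {q2,q4} | {q5} | {q1} | {q7} — 5 equivalence classes.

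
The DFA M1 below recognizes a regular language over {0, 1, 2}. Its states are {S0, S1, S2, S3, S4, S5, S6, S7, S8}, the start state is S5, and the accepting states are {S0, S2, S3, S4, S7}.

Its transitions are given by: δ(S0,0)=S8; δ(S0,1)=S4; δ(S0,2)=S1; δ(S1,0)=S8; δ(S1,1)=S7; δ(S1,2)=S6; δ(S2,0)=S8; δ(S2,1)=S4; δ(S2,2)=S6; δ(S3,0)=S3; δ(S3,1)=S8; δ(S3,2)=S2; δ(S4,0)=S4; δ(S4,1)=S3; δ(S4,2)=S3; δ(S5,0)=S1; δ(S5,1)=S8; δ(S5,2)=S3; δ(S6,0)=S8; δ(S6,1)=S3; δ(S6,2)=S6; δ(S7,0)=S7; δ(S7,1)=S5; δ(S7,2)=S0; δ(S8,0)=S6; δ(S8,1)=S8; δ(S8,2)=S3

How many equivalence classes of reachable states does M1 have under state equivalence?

5

Start with accepting vs non-accepting: {S0,S2,S3,S4,S7} | {S1,S5,S6,S8}.
Refine {S0,S2,S3,S4,S7} on symbol 0: members go to different blocks, giving {S3,S4,S7} and {S0,S2}.
Refine {S3,S4,S7} on symbol 1: members go to different blocks, giving {S3,S7} and {S4}.
Refine {S1,S5,S6,S8} on symbol 1: members go to different blocks, giving {S1,S6} and {S5,S8}.
Stable partition: {S3,S7} | {S1,S6} | {S0,S2} | {S4} | {S5,S8} — 5 equivalence classes.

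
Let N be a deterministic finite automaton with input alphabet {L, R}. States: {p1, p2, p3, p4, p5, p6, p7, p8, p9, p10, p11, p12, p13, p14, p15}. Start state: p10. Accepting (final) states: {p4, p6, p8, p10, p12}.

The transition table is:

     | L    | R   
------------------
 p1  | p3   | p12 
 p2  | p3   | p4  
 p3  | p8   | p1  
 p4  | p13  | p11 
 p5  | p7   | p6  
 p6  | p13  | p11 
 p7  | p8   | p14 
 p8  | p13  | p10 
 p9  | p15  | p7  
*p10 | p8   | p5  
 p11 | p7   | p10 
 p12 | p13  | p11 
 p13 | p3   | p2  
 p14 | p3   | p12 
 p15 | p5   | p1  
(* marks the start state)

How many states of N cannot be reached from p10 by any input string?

BFS from p10 reaches {p1, p2, p3, p4, p5, p6, p7, p8, p10, p11, p12, p13, p14}; the 2 state(s) p9, p15 are never visited.

2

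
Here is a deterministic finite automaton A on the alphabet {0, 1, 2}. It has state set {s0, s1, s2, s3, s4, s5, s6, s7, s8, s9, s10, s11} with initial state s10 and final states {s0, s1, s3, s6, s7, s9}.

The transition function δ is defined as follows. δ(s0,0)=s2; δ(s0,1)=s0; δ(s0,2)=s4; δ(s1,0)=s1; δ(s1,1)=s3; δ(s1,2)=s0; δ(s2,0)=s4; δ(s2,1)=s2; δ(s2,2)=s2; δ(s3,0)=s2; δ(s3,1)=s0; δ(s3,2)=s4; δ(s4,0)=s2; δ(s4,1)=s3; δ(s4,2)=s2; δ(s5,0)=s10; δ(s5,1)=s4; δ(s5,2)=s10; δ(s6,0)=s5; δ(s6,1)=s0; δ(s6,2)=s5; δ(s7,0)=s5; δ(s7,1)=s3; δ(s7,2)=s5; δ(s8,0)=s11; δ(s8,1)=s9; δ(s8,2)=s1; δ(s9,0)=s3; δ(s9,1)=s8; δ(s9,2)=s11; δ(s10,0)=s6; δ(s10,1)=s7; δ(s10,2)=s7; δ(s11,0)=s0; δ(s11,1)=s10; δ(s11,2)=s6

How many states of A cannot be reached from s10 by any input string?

4

BFS from s10 reaches {s0, s2, s3, s4, s5, s6, s7, s10}; the 4 state(s) s1, s8, s9, s11 are never visited.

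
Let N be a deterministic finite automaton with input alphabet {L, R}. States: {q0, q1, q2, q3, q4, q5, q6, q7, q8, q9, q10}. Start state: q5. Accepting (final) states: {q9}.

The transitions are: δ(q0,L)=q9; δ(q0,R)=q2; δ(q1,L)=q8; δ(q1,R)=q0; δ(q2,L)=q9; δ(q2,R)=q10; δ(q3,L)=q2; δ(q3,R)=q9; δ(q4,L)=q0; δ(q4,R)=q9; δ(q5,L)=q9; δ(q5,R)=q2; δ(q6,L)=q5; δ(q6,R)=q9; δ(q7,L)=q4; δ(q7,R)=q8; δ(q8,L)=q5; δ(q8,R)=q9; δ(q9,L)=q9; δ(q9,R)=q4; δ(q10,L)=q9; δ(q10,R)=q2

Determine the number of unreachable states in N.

No path from q5 leads to q1, q3, q6, q7, q8; the other 6 states are all reachable.

5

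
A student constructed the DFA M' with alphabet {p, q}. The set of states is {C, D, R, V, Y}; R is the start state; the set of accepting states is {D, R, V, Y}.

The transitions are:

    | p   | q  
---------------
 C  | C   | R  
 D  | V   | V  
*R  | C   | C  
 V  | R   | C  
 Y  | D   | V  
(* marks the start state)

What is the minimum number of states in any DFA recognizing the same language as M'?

States {D,V,Y} cannot be reached from the start state, so discard them.
Initial partition by acceptance: {R} | {C}.
Stable partition: {R} | {C} — 2 equivalence classes.

2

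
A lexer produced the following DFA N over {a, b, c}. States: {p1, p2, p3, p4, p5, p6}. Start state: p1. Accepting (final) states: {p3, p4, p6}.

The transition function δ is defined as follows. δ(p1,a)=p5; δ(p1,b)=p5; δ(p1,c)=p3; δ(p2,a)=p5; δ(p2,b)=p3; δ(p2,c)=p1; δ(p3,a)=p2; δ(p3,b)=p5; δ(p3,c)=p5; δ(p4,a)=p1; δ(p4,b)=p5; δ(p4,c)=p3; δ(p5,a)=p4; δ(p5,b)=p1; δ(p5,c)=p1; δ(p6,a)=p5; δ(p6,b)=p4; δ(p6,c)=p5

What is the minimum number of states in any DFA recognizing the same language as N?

First remove the unreachable states {p6}; 5 states remain.
Initial partition by acceptance: {p3,p4} | {p1,p2,p5}.
Split {p3,p4} by δ(·,c) → {p3} and {p4}.
On input a, block {p1,p2,p5} splits into {p1,p2} and {p5}.
Refine {p1,p2} on symbol b: members go to different blocks, giving {p1} and {p2}.
Stable partition: {p3} | {p1} | {p4} | {p5} | {p2} — 5 equivalence classes.

5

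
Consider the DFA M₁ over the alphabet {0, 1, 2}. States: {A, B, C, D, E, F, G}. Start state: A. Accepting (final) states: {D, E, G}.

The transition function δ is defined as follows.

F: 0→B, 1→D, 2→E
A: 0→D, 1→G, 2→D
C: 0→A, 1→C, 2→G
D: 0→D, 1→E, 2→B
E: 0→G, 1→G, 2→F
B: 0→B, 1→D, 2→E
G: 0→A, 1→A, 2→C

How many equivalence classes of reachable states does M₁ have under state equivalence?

6

All states are reachable from the start state.
P0 = {D,E,G} | {A,B,C,F}.
On input 0, block {D,E,G} splits into {D,E} and {G}.
Split {D,E} by δ(·,0) → {D} and {E}.
Refine {A,B,C,F} on symbol 0: members go to different blocks, giving {B,C,F} and {A}.
Refine {B,C,F} on symbol 0: members go to different blocks, giving {B,F} and {C}.
Stable partition: {D} | {B,F} | {G} | {E} | {A} | {C} — 6 equivalence classes.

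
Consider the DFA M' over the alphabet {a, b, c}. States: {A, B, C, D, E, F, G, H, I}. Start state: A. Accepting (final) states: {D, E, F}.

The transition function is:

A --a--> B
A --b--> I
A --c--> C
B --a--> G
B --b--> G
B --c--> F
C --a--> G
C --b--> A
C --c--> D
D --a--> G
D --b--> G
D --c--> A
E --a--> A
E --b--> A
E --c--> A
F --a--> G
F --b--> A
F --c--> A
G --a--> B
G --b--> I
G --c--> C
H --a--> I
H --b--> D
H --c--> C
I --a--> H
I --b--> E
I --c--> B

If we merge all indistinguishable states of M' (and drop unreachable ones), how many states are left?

P0 = {D,E,F} | {A,B,C,G,H,I}.
Split {A,B,C,G,H,I} by δ(·,b) → {A,B,C,G} and {H,I}.
Refine {A,B,C,G} on symbol b: members go to different blocks, giving {A,G} and {B,C}.
The partition is now stable with 4 blocks: {D,E,F} | {A,G} | {H,I} | {B,C}.

4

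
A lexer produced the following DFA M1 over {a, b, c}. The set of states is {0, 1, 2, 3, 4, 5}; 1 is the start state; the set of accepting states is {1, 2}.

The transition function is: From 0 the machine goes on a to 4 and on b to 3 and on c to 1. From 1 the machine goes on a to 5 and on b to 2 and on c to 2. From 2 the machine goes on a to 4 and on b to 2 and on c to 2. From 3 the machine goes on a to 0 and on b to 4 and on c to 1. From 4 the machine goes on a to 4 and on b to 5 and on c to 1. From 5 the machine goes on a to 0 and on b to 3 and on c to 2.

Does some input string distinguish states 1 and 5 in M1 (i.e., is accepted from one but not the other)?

Yes

Every state is reachable, so we keep all 6.
P0 = {1,2} | {0,3,4,5}.
Stable partition: {1,2} | {0,3,4,5} — 2 equivalence classes.
1 and 5 end up in different blocks, so they are distinguishable. For instance, the string 'ε' is accepted from only 1.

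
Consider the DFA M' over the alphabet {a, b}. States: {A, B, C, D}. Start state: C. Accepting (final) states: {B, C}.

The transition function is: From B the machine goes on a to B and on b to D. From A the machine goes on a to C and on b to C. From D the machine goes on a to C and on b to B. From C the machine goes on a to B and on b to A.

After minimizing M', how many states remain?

2

P0 = {B,C} | {A,D}.
The partition is now stable with 2 blocks: {B,C} | {A,D}.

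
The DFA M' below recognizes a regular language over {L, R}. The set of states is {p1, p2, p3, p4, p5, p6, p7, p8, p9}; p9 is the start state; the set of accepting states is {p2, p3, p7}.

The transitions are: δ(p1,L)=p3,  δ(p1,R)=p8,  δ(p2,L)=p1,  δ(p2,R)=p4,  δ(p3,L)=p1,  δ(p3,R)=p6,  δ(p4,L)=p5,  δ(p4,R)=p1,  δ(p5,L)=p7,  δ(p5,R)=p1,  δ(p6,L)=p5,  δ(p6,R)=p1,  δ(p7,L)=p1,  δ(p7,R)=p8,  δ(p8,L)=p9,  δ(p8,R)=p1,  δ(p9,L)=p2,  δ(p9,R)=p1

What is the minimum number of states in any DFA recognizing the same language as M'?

All states are reachable from the start state.
Start with accepting vs non-accepting: {p2,p3,p7} | {p1,p4,p5,p6,p8,p9}.
On input L, block {p1,p4,p5,p6,p8,p9} splits into {p1,p5,p9} and {p4,p6,p8}.
Split {p1,p5,p9} by δ(·,R) → {p5,p9} and {p1}.
The partition is now stable with 4 blocks: {p2,p3,p7} | {p5,p9} | {p4,p6,p8} | {p1}.

4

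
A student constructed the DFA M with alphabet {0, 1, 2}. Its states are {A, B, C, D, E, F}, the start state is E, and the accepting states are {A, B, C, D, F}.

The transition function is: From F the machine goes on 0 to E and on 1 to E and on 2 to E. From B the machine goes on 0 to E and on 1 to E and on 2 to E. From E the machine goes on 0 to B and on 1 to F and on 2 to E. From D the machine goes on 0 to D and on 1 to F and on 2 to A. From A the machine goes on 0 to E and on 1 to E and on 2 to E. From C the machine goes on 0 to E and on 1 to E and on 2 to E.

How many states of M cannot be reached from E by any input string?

Starting at E and following transitions, the reachable set is {B, E, F}. That leaves A, C, D unreachable — 3 in total.

3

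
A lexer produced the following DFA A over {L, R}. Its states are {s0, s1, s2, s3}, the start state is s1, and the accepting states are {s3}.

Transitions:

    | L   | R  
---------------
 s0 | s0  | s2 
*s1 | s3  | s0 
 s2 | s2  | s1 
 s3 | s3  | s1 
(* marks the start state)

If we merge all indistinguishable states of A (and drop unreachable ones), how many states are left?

Every state is reachable, so we keep all 4.
P0 = {s3} | {s0,s1,s2}.
Refine {s0,s1,s2} on symbol L: members go to different blocks, giving {s0,s2} and {s1}.
Split {s0,s2} by δ(·,R) → {s0} and {s2}.
The partition is now stable with 4 blocks: {s3} | {s0} | {s1} | {s2}.

4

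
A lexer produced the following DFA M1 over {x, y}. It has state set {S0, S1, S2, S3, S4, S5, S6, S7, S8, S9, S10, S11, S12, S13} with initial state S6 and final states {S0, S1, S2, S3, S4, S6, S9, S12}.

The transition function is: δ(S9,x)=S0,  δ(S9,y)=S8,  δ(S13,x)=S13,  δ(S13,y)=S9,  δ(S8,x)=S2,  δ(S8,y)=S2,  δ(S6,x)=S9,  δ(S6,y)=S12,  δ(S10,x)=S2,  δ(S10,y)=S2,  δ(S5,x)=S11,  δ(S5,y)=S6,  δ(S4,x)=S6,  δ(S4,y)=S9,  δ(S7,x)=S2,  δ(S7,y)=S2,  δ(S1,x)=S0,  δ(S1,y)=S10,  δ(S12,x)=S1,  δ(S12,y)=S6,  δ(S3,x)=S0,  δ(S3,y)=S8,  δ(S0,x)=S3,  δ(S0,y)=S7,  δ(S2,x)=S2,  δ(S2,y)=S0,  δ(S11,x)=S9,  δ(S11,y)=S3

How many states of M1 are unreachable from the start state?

Starting at S6 and following transitions, the reachable set is {S0, S1, S2, S3, S6, S7, S8, S9, S10, S12}. That leaves S4, S5, S11, S13 unreachable — 4 in total.

4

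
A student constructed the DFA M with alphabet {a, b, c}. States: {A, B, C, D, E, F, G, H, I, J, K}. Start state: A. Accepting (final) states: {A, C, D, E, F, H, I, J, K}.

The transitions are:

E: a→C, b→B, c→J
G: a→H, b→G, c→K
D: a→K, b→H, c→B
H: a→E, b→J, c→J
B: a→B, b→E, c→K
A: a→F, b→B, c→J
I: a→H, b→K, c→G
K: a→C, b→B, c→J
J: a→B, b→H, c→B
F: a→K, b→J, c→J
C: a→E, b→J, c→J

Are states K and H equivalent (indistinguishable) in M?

No

Reachable states from the start: {A,B,C,E,F,H,J,K}. Unreachable: {D,G,I} — drop them.
Start with accepting vs non-accepting: {A,C,E,F,H,J,K} | {B}.
Refine {A,C,E,F,H,J,K} on symbol a: members go to different blocks, giving {A,C,E,F,H,K} and {J}.
Refine {A,C,E,F,H,K} on symbol b: members go to different blocks, giving {A,E,K} and {C,F,H}.
No further refinement is possible. Final partition (4 blocks): {A,E,K} | {B} | {J} | {C,F,H}.
K and H end up in different blocks, so they are distinguishable. For instance, the string 'b' is accepted from only H.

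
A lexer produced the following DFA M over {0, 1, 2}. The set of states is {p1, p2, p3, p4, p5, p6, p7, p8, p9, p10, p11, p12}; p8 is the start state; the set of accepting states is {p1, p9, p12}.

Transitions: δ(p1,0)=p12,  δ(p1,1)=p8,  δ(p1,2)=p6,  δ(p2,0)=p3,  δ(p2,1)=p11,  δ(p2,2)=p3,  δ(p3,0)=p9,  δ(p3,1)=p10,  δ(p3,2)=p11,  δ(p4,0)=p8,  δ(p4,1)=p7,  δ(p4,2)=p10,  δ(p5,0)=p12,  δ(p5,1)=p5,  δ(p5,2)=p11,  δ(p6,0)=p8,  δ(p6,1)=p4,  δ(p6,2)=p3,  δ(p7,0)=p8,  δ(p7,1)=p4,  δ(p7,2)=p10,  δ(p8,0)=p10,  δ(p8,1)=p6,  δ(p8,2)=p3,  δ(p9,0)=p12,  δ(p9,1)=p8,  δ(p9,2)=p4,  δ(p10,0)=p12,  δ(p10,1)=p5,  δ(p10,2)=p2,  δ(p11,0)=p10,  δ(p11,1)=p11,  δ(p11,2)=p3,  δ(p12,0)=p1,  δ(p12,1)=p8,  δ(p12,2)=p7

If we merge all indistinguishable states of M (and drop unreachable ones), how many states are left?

5

Every state is reachable, so we keep all 12.
P0 = {p1,p9,p12} | {p2,p3,p4,p5,p6,p7,p8,p10,p11}.
On input 0, block {p2,p3,p4,p5,p6,p7,p8,p10,p11} splits into {p2,p4,p6,p7,p8,p11} and {p3,p5,p10}.
On input 0, block {p2,p4,p6,p7,p8,p11} splits into {p2,p8,p11} and {p4,p6,p7}.
Split {p2,p8,p11} by δ(·,1) → {p2,p11} and {p8}.
The partition is now stable with 5 blocks: {p1,p9,p12} | {p2,p11} | {p3,p5,p10} | {p4,p6,p7} | {p8}.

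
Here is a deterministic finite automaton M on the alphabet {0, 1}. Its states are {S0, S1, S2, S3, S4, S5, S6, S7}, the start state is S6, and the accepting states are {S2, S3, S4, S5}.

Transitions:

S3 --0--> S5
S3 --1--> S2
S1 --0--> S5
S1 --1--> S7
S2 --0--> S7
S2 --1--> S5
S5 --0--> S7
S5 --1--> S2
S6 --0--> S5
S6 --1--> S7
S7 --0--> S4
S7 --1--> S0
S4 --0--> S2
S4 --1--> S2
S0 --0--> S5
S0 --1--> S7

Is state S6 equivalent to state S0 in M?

Yes

States {S1,S3} cannot be reached from the start state, so discard them.
Start with accepting vs non-accepting: {S2,S4,S5} | {S0,S6,S7}.
Refine {S2,S4,S5} on symbol 0: members go to different blocks, giving {S2,S5} and {S4}.
Split {S0,S6,S7} by δ(·,0) → {S0,S6} and {S7}.
Stable partition: {S2,S5} | {S0,S6} | {S4} | {S7} — 4 equivalence classes.
S6 and S0 lie in the same block of the stable partition, so they are equivalent — no string distinguishes them.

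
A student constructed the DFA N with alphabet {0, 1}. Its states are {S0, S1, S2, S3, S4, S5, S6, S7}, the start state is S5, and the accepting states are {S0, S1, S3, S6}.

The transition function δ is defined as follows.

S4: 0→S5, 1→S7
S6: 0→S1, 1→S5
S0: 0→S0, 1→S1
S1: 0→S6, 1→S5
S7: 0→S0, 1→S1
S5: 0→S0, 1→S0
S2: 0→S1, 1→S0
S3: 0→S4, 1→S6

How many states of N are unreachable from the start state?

4

No path from S5 leads to S2, S3, S4, S7; the other 4 states are all reachable.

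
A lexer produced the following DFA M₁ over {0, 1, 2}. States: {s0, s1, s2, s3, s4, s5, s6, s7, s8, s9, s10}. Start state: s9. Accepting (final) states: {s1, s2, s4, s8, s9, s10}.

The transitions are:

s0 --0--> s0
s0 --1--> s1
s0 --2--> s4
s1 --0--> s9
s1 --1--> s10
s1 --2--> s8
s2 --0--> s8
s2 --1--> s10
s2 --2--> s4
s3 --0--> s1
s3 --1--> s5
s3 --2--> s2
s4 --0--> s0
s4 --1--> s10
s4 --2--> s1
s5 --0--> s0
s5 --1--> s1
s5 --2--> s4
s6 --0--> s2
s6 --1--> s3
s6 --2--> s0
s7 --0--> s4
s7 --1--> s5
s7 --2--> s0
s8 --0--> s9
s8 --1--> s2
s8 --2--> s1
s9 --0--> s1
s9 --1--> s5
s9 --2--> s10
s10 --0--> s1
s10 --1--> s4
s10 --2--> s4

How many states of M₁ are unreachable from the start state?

3

BFS from s9 reaches {s0, s1, s2, s4, s5, s8, s9, s10}; the 3 state(s) s3, s6, s7 are never visited.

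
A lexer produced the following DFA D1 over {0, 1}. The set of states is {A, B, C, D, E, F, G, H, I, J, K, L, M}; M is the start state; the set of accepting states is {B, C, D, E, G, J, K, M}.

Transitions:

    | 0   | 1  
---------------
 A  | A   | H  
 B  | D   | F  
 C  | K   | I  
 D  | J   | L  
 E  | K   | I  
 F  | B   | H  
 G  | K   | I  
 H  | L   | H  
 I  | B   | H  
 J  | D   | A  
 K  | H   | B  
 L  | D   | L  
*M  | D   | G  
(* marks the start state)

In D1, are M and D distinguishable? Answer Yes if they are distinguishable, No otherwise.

First remove the unreachable states {C,E}; 11 states remain.
Start with accepting vs non-accepting: {B,D,G,J,K,M} | {A,F,H,I,L}.
On input 0, block {B,D,G,J,K,M} splits into {B,D,G,J,M} and {K}.
On input 0, block {B,D,G,J,M} splits into {B,D,J,M} and {G}.
Refine {B,D,J,M} on symbol 1: members go to different blocks, giving {B,D,J} and {M}.
On input 0, block {A,F,H,I,L} splits into {F,I,L} and {A,H}.
On input 1, block {B,D,J} splits into {B,D} and {J}.
Split {B,D} by δ(·,0) → {B} and {D}.
Refine {F,I,L} on symbol 0: members go to different blocks, giving {F,I} and {L}.
On input 0, block {A,H} splits into {A} and {H}.
No further refinement is possible. Final partition (10 blocks): {B} | {F,I} | {K} | {G} | {M} | {A} | {J} | {D} | {L} | {H}.
M and D end up in different blocks, so they are distinguishable. For instance, the string '1' is accepted from only M.

Yes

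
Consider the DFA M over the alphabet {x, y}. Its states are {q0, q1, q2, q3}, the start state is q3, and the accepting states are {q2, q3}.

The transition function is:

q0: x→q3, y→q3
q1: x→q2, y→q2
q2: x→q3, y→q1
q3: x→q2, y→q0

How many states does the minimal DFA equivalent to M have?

2

Every state is reachable, so we keep all 4.
P0 = {q2,q3} | {q0,q1}.
No further refinement is possible. Final partition (2 blocks): {q2,q3} | {q0,q1}.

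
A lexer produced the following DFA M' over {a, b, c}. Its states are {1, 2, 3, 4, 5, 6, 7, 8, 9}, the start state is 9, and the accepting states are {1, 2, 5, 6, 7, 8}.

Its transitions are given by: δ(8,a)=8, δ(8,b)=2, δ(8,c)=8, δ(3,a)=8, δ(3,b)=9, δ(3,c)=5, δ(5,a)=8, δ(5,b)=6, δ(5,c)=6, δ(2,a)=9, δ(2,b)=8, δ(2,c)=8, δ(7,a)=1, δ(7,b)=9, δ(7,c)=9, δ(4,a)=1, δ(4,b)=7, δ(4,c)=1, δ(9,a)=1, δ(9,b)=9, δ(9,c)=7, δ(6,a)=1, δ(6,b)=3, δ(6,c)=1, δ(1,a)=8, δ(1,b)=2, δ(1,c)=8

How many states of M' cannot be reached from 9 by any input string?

BFS from 9 reaches {1, 2, 7, 8, 9}; the 4 state(s) 3, 4, 5, 6 are never visited.

4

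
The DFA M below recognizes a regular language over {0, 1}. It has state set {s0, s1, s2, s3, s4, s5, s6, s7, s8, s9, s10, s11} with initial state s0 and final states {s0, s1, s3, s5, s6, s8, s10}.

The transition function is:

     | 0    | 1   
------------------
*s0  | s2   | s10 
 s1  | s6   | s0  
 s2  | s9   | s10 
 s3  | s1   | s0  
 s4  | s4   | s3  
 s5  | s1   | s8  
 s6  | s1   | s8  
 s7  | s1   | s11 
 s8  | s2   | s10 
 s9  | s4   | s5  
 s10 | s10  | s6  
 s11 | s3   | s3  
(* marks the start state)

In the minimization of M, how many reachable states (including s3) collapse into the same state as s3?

First remove the unreachable states {s7,s11}; 10 states remain.
Initial partition by acceptance: {s0,s1,s3,s5,s6,s8,s10} | {s2,s4,s9}.
On input 0, block {s0,s1,s3,s5,s6,s8,s10} splits into {s1,s3,s5,s6,s10} and {s0,s8}.
On input 1, block {s1,s3,s5,s6,s10} splits into {s1,s3,s5,s6} and {s10}.
Split {s2,s4,s9} by δ(·,1) → {s4,s9} and {s2}.
The partition is now stable with 5 blocks: {s1,s3,s5,s6} | {s4,s9} | {s0,s8} | {s10} | {s2}.
The equivalence class containing s3 is {s1,s3,s5,s6}, of size 4.

4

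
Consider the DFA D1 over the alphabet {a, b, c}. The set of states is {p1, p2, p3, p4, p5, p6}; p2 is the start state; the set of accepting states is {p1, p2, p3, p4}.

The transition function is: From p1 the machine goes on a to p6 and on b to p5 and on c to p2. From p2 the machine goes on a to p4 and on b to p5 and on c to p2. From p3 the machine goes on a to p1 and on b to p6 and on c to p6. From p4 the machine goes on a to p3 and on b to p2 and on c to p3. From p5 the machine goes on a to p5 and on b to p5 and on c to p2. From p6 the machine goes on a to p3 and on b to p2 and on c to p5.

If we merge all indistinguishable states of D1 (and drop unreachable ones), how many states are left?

6

Initial partition by acceptance: {p1,p2,p3,p4} | {p5,p6}.
Refine {p1,p2,p3,p4} on symbol a: members go to different blocks, giving {p2,p3,p4} and {p1}.
On input a, block {p2,p3,p4} splits into {p2,p4} and {p3}.
Split {p2,p4} by δ(·,a) → {p2} and {p4}.
Split {p5,p6} by δ(·,a) → {p5} and {p6}.
Stable partition: {p2} | {p5} | {p1} | {p3} | {p4} | {p6} — 6 equivalence classes.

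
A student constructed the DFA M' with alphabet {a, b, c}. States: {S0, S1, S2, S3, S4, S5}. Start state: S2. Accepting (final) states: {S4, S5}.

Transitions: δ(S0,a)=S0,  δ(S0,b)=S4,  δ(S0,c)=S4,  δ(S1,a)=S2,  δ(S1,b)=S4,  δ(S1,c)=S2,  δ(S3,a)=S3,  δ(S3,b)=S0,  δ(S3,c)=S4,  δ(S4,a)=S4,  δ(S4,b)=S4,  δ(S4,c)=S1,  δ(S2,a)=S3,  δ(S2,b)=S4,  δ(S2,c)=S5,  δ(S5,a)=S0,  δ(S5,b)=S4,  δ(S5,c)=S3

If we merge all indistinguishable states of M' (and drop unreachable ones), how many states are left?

All states are reachable from the start state.
Start with accepting vs non-accepting: {S4,S5} | {S0,S1,S2,S3}.
Split {S4,S5} by δ(·,a) → {S4} and {S5}.
Split {S0,S1,S2,S3} by δ(·,b) → {S0,S1,S2} and {S3}.
Refine {S0,S1,S2} on symbol a: members go to different blocks, giving {S0,S1} and {S2}.
Split {S0,S1} by δ(·,a) → {S0} and {S1}.
The partition is now stable with 6 blocks: {S4} | {S0} | {S5} | {S3} | {S2} | {S1}.

6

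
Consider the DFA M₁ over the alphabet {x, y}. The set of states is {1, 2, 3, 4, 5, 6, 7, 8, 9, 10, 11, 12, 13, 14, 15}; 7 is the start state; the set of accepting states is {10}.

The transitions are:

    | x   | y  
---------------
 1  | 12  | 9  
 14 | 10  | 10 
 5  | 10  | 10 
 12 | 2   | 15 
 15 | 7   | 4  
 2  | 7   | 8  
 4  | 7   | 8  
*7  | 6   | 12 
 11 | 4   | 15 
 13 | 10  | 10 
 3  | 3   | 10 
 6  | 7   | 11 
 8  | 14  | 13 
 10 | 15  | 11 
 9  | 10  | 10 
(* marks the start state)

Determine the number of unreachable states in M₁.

Starting at 7 and following transitions, the reachable set is {2, 4, 6, 7, 8, 10, 11, 12, 13, 14, 15}. That leaves 1, 3, 5, 9 unreachable — 4 in total.

4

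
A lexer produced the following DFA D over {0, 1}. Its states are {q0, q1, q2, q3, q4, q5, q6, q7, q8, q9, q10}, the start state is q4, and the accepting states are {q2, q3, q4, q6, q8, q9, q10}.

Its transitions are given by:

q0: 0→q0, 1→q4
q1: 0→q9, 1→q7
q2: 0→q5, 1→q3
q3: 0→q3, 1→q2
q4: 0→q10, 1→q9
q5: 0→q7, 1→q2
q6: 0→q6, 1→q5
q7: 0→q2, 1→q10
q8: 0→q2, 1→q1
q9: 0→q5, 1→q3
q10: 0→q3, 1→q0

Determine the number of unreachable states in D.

3

BFS from q4 reaches {q0, q2, q3, q4, q5, q7, q9, q10}; the 3 state(s) q1, q6, q8 are never visited.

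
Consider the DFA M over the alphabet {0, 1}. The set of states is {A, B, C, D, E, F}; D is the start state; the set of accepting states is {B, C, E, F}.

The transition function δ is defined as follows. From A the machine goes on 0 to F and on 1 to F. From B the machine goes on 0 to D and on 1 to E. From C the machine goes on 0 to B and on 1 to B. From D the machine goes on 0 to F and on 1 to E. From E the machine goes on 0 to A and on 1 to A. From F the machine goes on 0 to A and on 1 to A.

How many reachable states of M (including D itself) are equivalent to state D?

2

Reachable states from the start: {A,D,E,F}. Unreachable: {B,C} — drop them.
Start with accepting vs non-accepting: {E,F} | {A,D}.
No further refinement is possible. Final partition (2 blocks): {E,F} | {A,D}.
The equivalence class containing D is {A,D}, of size 2.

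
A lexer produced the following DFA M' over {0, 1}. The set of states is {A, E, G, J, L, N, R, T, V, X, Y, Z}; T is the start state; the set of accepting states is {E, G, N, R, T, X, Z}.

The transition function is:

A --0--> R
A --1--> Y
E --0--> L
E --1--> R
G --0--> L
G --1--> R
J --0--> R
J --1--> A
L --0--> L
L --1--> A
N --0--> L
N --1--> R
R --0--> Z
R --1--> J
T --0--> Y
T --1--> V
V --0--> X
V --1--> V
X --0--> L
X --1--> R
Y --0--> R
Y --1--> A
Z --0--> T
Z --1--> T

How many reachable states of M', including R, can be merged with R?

1

States {E,G,N} cannot be reached from the start state, so discard them.
Initial partition by acceptance: {R,T,X,Z} | {A,J,L,V,Y}.
Refine {R,T,X,Z} on symbol 0: members go to different blocks, giving {R,Z} and {T,X}.
On input 0, block {R,Z} splits into {R} and {Z}.
On input 0, block {A,J,L,V,Y} splits into {A,J,Y} and {V} and {L}.
Refine {T,X} on symbol 0: members go to different blocks, giving {T} and {X}.
No further refinement is possible. Final partition (7 blocks): {R} | {A,J,Y} | {T} | {Z} | {V} | {L} | {X}.
State R belongs to the block {R}, which has 1 states.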